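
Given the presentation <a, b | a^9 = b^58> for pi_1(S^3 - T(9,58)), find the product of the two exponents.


The relation is a^9 = b^58.
Product of exponents = 9 * 58
= 522

522


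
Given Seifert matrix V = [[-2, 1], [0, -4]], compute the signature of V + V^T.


Step 1: V + V^T = [[-4, 1], [1, -8]]
Step 2: trace = -12, det = 31
Step 3: Discriminant = (-12)^2 - 4*31 = 20
Step 4: Eigenvalues: -3.76393, -8.23607
Step 5: Signature = (# positive eigenvalues) - (# negative eigenvalues) = -2

-2


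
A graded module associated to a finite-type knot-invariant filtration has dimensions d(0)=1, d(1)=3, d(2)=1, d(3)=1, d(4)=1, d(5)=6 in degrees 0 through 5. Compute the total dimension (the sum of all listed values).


Total dimension = d(0) + d(1) + ... + d(5)
= 1 + 3 + 1 + 1 + 1 + 6
= 13

13


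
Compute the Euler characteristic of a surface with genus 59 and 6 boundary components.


chi = 2 - 2g - b
= 2 - 2*59 - 6
= 2 - 118 - 6 = -122

-122


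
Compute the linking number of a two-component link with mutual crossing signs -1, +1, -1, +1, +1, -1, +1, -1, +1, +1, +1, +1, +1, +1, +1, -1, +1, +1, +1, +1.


Step 1: Count positive crossings: 15
Step 2: Count negative crossings: 5
Step 3: Sum of signs = 15 - 5 = 10
Step 4: Linking number = sum/2 = 10/2 = 5

5


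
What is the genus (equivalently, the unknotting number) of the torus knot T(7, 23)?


For a torus knot T(p,q), both the unknotting number and genus equal (p-1)(q-1)/2.
= (7-1)(23-1)/2
= 6*22/2
= 132/2 = 66

66


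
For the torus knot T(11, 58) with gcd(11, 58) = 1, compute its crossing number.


For a torus knot T(p, q) with gcd(p,q)=1,
the crossing number is min(p*(q-1), q*(p-1)).
p*(q-1) = 11*57 = 627
q*(p-1) = 58*10 = 580
min(627, 580) = 580

580


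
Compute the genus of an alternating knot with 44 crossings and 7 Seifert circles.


For alternating knots, g = (c - s + 1)/2.
= (44 - 7 + 1)/2
= 38/2 = 19

19


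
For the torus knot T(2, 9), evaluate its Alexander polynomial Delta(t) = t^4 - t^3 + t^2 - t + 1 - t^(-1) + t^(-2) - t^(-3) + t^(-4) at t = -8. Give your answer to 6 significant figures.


Substituting t = -8 into Delta(t) = t^4 - t^3 + t^2 - t + 1 - t^(-1) + t^(-2) - t^(-3) + t^(-4):
Term values: (4096) + (512) + (64) + (8) + (1) + (0.125) + (0.015625) + (0.00195312) + (0.000244141)
Sum = 4681.142822
Rounded to 6 significant figures: 4681.14

4681.14


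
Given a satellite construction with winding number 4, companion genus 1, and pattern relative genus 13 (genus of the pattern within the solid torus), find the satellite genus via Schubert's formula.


Schubert: g(satellite) = g_rel(pattern) + |winding| * g(companion),
where g_rel(pattern) is the genus of the pattern relative to the solid torus.
= 13 + 4 * 1
= 13 + 4 = 17

17


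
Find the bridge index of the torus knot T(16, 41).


The bridge number of T(p,q) is min(p,q).
min(16, 41) = 16

16


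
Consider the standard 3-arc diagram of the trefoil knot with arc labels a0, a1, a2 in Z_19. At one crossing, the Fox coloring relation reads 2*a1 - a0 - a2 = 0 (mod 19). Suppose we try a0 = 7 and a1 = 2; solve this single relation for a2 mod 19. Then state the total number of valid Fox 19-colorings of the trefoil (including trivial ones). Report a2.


Step 1: Apply the given crossing relation 2*a1 - a0 - a2 = 0 (mod 19).
  a2 = 2*a1 - a0 mod 19
  a2 = 2*2 - 7 mod 19
  a2 = 4 - 7 mod 19
  a2 = -3 mod 19 = 16
Step 2: The trefoil has determinant 3.
  Number of Fox p-colorings (p prime) is p^2 if p = 3, else p.
  Since 19 does not divide 3, only trivial (constant) colorings exist.
  (So the trial a0 = 7, a1 = 2 with a0 != a1 does NOT extend to a valid coloring of the whole trefoil: the other two crossing relations require 3*(a1 - a0) = 0 (mod 19), which fails.)
  Total colorings = 19
Step 3: a2 = 16, total Fox 19-colorings = 19

16


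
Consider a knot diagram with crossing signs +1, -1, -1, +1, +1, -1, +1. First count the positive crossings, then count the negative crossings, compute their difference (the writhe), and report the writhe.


Step 1: Count positive crossings (+1).
Positive crossings: 4
Step 2: Count negative crossings (-1).
Negative crossings: 3
Step 3: Writhe = (positive) - (negative)
w = 4 - 3 = 1
Step 4: |w| = 1, and w is positive

1


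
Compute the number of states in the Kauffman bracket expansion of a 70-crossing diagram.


Each crossing contributes 2 choices (A-smoothing or B-smoothing).
Total states = 2^70 = 1180591620717411303424

1180591620717411303424


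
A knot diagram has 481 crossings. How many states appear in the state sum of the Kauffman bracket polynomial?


Each crossing contributes 2 choices (A-smoothing or B-smoothing).
Total states = 2^481 = 6243497100631984462763194459586332611497196285329942301718313919250743477639531240240612206126983942319653862242813245790895951358576570612580352

6243497100631984462763194459586332611497196285329942301718313919250743477639531240240612206126983942319653862242813245790895951358576570612580352


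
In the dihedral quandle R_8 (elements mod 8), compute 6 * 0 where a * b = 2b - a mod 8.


6 * 0 = 2*0 - 6 mod 8
= 0 - 6 mod 8
= -6 mod 8 = 2

2


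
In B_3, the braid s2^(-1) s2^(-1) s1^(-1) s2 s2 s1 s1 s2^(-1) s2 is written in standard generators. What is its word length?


The word length counts the number of generators (including inverses).
Listing each generator: s2^(-1), s2^(-1), s1^(-1), s2, s2, s1, s1, s2^(-1), s2
There are 9 generators in this braid word.

9


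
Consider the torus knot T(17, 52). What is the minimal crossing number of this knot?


For a torus knot T(p, q) with gcd(p,q)=1,
the crossing number is min(p*(q-1), q*(p-1)).
p*(q-1) = 17*51 = 867
q*(p-1) = 52*16 = 832
min(867, 832) = 832

832


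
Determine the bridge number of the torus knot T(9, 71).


The bridge number of T(p,q) is min(p,q).
min(9, 71) = 9

9


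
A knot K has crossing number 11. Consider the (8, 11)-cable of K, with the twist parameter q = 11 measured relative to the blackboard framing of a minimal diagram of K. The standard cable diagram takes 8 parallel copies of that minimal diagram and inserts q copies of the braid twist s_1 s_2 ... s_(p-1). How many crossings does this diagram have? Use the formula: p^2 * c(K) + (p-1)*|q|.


Step 1: Each of the c(K) crossings of the companion diagram becomes p*p = p^2 crossings among the p parallel strands, and each of the |q| twists s_1 s_2 ... s_(p-1) adds (p-1) crossings.
  Crossings = p^2 * c(K) + (p-1)*|q|
Step 2: = 8^2 * 11 + (8-1)*11
Step 3: = 64*11 + 7*11
Step 4: = 704 + 77 = 781

781


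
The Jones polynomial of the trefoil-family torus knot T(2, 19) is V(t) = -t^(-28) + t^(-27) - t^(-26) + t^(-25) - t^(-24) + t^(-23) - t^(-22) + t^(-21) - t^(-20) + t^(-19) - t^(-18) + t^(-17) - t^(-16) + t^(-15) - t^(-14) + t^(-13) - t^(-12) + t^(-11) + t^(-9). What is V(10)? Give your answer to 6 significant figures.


Substituting t = 10 into V(t) = -t^(-28) + t^(-27) - t^(-26) + t^(-25) - t^(-24) + t^(-23) - t^(-22) + t^(-21) - t^(-20) + t^(-19) - t^(-18) + t^(-17) - t^(-16) + t^(-15) - t^(-14) + t^(-13) - t^(-12) + t^(-11) + t^(-9):
  (-)t^(-28) = -1e-28
  (+)t^(-27) = 1e-27
  (-)t^(-26) = -1e-26
  (+)t^(-25) = 1e-25
  (-)t^(-24) = -1e-24
  (+)t^(-23) = 1e-23
  (-)t^(-22) = -1e-22
  (+)t^(-21) = 1e-21
  (-)t^(-20) = -1e-20
  (+)t^(-19) = 1e-19
  (-)t^(-18) = -1e-18
  (+)t^(-17) = 1e-17
  (-)t^(-16) = -1e-16
  (+)t^(-15) = 1e-15
  (-)t^(-14) = -1e-14
  (+)t^(-13) = 1e-13
  (-)t^(-12) = -1e-12
  (+)t^(-11) = 1e-11
  (+)t^(-9) = 1e-09
Sum = (-1e-28) + (1e-27) + (-1e-26) + (1e-25) + (-1e-24) + (1e-23) + (-1e-22) + (1e-21) + (-1e-20) + (1e-19) + (-1e-18) + (1e-17) + (-1e-16) + (1e-15) + (-1e-14) + (1e-13) + (-1e-12) + (1e-11) + (1e-09)
= 1.009090909e-09
Rounded to 6 significant figures: 1.00909e-09

1.00909e-09


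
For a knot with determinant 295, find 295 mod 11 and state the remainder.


Step 1: A knot is p-colorable if and only if p divides its determinant.
Step 2: Compute 295 mod 11.
295 = 26 * 11 + 9
Step 3: 295 mod 11 = 9
Step 4: The knot is 11-colorable: no

9


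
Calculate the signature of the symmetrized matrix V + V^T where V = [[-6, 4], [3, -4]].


Step 1: V + V^T = [[-12, 7], [7, -8]]
Step 2: trace = -20, det = 47
Step 3: Discriminant = (-20)^2 - 4*47 = 212
Step 4: Eigenvalues: -2.71989, -17.2801
Step 5: Signature = (# positive eigenvalues) - (# negative eigenvalues) = -2

-2


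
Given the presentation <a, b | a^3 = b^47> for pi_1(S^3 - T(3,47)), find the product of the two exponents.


The relation is a^3 = b^47.
Product of exponents = 3 * 47
= 141

141


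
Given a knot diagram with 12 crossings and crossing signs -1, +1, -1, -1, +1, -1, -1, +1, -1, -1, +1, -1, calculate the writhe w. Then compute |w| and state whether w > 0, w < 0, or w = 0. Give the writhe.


Step 1: Count positive crossings (+1).
Positive crossings: 4
Step 2: Count negative crossings (-1).
Negative crossings: 8
Step 3: Writhe = (positive) - (negative)
w = 4 - 8 = -4
Step 4: |w| = 4, and w is negative

-4


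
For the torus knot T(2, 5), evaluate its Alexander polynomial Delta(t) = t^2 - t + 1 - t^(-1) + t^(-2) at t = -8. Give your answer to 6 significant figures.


Substituting t = -8 into Delta(t) = t^2 - t + 1 - t^(-1) + t^(-2):
Term values: (64) + (8) + (1) + (0.125) + (0.015625)
Sum = 73.140625
Rounded to 6 significant figures: 73.1406

73.1406


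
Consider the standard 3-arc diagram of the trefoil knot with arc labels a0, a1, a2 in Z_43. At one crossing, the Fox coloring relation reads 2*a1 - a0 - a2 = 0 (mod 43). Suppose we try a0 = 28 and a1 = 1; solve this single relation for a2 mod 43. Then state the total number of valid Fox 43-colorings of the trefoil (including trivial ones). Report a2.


Step 1: Apply the given crossing relation 2*a1 - a0 - a2 = 0 (mod 43).
  a2 = 2*a1 - a0 mod 43
  a2 = 2*1 - 28 mod 43
  a2 = 2 - 28 mod 43
  a2 = -26 mod 43 = 17
Step 2: The trefoil has determinant 3.
  Number of Fox p-colorings (p prime) is p^2 if p = 3, else p.
  Since 43 does not divide 3, only trivial (constant) colorings exist.
  (So the trial a0 = 28, a1 = 1 with a0 != a1 does NOT extend to a valid coloring of the whole trefoil: the other two crossing relations require 3*(a1 - a0) = 0 (mod 43), which fails.)
  Total colorings = 43
Step 3: a2 = 17, total Fox 43-colorings = 43

17


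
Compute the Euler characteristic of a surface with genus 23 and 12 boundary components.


chi = 2 - 2g - b
= 2 - 2*23 - 12
= 2 - 46 - 12 = -56

-56


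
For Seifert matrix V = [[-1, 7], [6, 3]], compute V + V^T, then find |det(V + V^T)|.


Step 1: Form V + V^T where V = [[-1, 7], [6, 3]]
  V^T = [[-1, 6], [7, 3]]
  V + V^T = [[-2, 13], [13, 6]]
Step 2: det(V + V^T) = (-2)*6 - 13*13
  = -12 - 169 = -181
Step 3: Knot determinant = |det(V + V^T)| = |-181| = 181

181


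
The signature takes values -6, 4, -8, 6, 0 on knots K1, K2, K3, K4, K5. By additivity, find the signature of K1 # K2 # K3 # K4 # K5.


The signature is additive under connected sum.
signature(K1 # K2 # K3 # K4 # K5) = (-6) + (4) + (-8) + (6) + (0)
= -4

-4


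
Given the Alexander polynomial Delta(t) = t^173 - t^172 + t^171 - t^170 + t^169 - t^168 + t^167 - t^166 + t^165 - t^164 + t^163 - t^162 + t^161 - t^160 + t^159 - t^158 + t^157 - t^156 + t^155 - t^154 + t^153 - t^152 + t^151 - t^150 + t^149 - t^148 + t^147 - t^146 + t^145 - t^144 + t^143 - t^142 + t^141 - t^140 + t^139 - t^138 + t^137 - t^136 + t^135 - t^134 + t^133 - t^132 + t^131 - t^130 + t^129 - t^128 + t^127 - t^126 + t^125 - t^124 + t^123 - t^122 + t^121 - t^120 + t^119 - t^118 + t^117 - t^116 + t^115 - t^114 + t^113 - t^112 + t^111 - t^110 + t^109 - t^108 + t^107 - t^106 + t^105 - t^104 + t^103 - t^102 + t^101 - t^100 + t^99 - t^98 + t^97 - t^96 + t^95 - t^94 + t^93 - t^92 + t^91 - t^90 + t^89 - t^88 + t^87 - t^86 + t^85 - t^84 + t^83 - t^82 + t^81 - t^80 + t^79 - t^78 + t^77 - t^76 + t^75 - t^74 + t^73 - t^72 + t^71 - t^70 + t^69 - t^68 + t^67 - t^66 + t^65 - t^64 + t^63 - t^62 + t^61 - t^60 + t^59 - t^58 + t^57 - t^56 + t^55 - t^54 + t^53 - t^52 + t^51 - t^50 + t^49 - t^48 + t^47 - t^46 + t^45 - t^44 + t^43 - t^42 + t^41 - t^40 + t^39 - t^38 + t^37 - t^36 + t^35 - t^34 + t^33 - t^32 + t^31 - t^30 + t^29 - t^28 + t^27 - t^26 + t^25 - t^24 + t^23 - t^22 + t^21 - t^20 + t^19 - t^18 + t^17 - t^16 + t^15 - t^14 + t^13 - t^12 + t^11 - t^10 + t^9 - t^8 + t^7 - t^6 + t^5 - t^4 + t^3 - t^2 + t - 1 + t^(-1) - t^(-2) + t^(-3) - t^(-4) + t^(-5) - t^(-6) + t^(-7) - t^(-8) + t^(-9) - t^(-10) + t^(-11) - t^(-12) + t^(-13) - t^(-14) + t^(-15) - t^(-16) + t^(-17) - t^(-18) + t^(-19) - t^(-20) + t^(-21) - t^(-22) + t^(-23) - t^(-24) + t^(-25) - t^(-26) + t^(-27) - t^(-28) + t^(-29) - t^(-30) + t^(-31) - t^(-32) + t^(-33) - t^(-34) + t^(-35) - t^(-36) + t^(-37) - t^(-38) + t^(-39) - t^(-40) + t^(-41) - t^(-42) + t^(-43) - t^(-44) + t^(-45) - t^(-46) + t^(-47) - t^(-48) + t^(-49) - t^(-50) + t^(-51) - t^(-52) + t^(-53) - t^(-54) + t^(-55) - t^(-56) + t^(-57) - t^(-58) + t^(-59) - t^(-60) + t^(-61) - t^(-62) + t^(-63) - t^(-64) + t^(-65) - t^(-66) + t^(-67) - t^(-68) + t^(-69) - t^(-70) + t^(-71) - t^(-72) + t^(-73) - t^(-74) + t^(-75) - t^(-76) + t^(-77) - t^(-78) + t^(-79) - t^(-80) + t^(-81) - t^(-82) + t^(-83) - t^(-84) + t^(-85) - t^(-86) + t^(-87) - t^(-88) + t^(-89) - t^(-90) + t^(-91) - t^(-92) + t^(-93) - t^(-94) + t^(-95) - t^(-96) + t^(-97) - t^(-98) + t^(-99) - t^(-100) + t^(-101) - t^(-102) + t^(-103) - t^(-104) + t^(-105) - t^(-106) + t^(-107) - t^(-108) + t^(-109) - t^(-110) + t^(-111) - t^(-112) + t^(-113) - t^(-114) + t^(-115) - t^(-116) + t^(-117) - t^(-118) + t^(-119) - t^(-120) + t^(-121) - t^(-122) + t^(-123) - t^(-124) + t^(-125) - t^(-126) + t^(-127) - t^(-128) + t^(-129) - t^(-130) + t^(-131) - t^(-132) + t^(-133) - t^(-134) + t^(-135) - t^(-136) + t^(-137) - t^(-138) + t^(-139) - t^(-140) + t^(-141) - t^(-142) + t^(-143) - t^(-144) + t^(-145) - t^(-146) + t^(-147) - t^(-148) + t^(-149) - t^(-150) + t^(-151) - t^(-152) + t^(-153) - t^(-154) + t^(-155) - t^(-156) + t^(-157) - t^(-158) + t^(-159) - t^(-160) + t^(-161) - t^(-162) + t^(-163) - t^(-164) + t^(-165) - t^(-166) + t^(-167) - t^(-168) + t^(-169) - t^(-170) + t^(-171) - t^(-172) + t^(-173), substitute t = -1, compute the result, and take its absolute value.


Step 1: The polynomial has 347 terms with alternating signs, exponents from 173 down to -173.
Step 2: Substitute t = -1. The i-th term has coefficient (-1)^i and exponent (m-i),
  so its value is (-1)^i * (-1)^(m-i) = (-1)^m = -1 for every i.
Step 3: All 347 terms equal -1, so Delta(-1) = 347 * (-1) = -347
Step 4: |Delta(-1)| = 347

347


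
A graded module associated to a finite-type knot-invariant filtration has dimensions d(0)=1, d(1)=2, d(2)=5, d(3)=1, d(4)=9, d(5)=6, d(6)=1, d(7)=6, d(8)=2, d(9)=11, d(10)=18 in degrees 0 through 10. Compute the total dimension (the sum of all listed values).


Total dimension = d(0) + d(1) + ... + d(10)
= 1 + 2 + 5 + 1 + 9 + 6 + 1 + 6 + 2 + 11 + 18
= 62

62


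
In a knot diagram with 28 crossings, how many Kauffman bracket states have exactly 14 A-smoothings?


We choose which 14 of 28 crossings get A-smoothings.
C(28, 14) = 28! / (14! * 14!)
= 40116600

40116600


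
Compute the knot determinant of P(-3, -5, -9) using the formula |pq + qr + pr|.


Step 1: Compute pq + qr + pr.
pq = (-3)*(-5) = 15
qr = (-5)*(-9) = 45
pr = (-3)*(-9) = 27
pq + qr + pr = 15 + 45 + 27 = 87
Step 2: Take absolute value.
det(P(-3,-5,-9)) = |87| = 87

87


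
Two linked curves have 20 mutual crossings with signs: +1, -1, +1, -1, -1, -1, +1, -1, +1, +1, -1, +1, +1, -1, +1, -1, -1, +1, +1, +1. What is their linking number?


Step 1: Count positive crossings: 11
Step 2: Count negative crossings: 9
Step 3: Sum of signs = 11 - 9 = 2
Step 4: Linking number = sum/2 = 2/2 = 1

1


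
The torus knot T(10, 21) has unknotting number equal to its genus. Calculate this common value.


For a torus knot T(p,q), both the unknotting number and genus equal (p-1)(q-1)/2.
= (10-1)(21-1)/2
= 9*20/2
= 180/2 = 90

90


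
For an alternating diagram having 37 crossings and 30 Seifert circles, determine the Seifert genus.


For alternating knots, g = (c - s + 1)/2.
= (37 - 30 + 1)/2
= 8/2 = 4

4


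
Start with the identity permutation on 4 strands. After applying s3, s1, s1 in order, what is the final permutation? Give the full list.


Starting with identity [1, 2, 3, 4].
Apply generators in sequence:
  After s3: [1, 2, 4, 3]
  After s1: [2, 1, 4, 3]
  After s1: [1, 2, 4, 3]
Final permutation: [1, 2, 4, 3]

[1, 2, 4, 3]


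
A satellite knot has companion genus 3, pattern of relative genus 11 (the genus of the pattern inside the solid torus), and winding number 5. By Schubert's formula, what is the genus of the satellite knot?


Schubert: g(satellite) = g_rel(pattern) + |winding| * g(companion),
where g_rel(pattern) is the genus of the pattern relative to the solid torus.
= 11 + 5 * 3
= 11 + 15 = 26

26


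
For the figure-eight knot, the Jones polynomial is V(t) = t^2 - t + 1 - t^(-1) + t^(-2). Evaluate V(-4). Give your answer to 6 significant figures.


Substituting t = -4 into V(t) = t^2 - t + 1 - t^(-1) + t^(-2):
  (+)t^(2) = 16
  (-)t^(1) = 4
  (+)t^(0) = 1
  (-)t^(-1) = 0.25
  (+)t^(-2) = 0.0625
Sum = (16) + (4) + (1) + (0.25) + (0.0625)
= 21.3125
Rounded to 6 significant figures: 21.3125

21.3125


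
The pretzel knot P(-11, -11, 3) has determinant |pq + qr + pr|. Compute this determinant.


Step 1: Compute pq + qr + pr.
pq = (-11)*(-11) = 121
qr = (-11)*3 = -33
pr = (-11)*3 = -33
pq + qr + pr = 121 + (-33) + (-33) = 55
Step 2: Take absolute value.
det(P(-11,-11,3)) = |55| = 55

55


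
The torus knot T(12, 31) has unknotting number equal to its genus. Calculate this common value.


For a torus knot T(p,q), both the unknotting number and genus equal (p-1)(q-1)/2.
= (12-1)(31-1)/2
= 11*30/2
= 330/2 = 165

165


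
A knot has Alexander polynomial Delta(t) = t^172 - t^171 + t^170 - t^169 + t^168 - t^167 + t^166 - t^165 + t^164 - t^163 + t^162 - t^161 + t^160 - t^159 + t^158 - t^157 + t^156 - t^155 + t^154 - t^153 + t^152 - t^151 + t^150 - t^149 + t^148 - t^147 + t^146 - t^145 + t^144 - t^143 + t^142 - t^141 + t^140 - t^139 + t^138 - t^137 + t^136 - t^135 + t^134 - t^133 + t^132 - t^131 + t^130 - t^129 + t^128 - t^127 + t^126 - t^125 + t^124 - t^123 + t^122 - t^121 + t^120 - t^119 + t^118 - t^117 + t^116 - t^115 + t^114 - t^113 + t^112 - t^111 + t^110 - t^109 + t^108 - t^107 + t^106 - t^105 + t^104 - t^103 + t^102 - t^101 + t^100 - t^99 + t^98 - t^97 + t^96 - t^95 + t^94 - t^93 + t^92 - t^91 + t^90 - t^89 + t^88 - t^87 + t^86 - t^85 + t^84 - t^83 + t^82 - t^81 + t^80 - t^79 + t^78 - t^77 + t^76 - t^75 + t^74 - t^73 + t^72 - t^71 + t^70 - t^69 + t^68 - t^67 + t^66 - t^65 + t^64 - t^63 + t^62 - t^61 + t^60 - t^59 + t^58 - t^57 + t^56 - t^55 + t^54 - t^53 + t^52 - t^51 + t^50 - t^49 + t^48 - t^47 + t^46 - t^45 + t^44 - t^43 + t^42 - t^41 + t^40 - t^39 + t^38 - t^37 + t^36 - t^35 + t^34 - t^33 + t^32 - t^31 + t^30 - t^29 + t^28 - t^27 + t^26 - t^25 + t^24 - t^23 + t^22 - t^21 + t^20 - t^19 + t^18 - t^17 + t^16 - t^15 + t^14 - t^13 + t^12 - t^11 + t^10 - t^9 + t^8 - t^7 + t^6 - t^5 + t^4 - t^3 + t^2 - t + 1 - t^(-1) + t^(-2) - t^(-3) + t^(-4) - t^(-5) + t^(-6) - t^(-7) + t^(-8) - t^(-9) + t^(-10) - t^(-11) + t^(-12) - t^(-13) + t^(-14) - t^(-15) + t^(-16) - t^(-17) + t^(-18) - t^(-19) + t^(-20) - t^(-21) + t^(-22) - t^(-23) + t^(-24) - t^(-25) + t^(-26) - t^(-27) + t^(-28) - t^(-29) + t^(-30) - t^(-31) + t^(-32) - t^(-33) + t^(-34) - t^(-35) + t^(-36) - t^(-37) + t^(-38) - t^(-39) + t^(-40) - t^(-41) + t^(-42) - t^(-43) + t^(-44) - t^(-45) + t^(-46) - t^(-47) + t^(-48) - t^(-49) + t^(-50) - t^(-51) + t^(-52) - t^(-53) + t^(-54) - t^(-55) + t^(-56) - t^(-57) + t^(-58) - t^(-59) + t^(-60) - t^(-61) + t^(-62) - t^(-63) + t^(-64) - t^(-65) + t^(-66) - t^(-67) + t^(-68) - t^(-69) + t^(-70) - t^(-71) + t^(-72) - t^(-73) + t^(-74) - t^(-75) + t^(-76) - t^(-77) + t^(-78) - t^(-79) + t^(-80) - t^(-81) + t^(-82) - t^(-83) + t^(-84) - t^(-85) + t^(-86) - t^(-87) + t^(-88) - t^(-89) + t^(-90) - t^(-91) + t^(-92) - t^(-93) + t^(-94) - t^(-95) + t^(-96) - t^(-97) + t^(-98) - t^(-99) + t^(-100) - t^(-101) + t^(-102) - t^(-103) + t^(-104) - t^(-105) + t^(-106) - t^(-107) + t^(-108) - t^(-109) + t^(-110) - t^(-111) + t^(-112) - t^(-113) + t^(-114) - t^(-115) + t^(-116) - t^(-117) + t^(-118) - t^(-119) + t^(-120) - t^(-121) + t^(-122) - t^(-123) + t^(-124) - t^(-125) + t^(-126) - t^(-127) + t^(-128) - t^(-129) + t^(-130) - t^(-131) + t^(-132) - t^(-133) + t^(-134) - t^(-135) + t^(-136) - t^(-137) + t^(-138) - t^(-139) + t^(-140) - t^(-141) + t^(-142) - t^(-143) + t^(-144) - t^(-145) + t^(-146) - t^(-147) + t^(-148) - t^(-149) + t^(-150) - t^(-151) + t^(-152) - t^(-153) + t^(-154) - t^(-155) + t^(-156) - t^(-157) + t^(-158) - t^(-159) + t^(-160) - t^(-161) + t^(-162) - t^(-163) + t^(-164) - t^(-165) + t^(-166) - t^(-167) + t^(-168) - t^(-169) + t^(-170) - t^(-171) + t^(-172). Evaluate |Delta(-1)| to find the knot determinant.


Step 1: The polynomial has 345 terms with alternating signs, exponents from 172 down to -172.
Step 2: Substitute t = -1. The i-th term has coefficient (-1)^i and exponent (m-i),
  so its value is (-1)^i * (-1)^(m-i) = (-1)^m = 1 for every i.
Step 3: All 345 terms equal 1, so Delta(-1) = 345 * (1) = 345
Step 4: |Delta(-1)| = 345

345


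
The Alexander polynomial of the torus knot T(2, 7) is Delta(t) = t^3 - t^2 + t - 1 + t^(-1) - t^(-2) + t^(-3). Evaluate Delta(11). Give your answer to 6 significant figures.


Substituting t = 11 into Delta(t) = t^3 - t^2 + t - 1 + t^(-1) - t^(-2) + t^(-3):
Term values: (1331) + (-121) + (11) + (-1) + (0.0909091) + (-0.00826446) + (0.000751315)
Sum = 1220.083396
Rounded to 6 significant figures: 1220.08

1220.08


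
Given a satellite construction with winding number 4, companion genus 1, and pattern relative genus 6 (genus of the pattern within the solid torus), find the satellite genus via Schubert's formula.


Schubert: g(satellite) = g_rel(pattern) + |winding| * g(companion),
where g_rel(pattern) is the genus of the pattern relative to the solid torus.
= 6 + 4 * 1
= 6 + 4 = 10

10


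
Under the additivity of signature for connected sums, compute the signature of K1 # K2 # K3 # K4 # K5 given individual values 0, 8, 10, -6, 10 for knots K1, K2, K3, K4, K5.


The signature is additive under connected sum.
signature(K1 # K2 # K3 # K4 # K5) = (0) + (8) + (10) + (-6) + (10)
= 22

22


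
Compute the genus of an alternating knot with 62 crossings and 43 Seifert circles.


For alternating knots, g = (c - s + 1)/2.
= (62 - 43 + 1)/2
= 20/2 = 10

10


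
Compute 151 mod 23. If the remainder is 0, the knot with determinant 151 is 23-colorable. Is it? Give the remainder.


Step 1: A knot is p-colorable if and only if p divides its determinant.
Step 2: Compute 151 mod 23.
151 = 6 * 23 + 13
Step 3: 151 mod 23 = 13
Step 4: The knot is 23-colorable: no

13


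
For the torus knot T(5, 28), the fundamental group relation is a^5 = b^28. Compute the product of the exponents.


The relation is a^5 = b^28.
Product of exponents = 5 * 28
= 140

140


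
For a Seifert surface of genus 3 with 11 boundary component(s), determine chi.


chi = 2 - 2g - b
= 2 - 2*3 - 11
= 2 - 6 - 11 = -15

-15


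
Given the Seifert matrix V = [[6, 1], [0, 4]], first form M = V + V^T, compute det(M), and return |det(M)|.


Step 1: Form V + V^T where V = [[6, 1], [0, 4]]
  V^T = [[6, 0], [1, 4]]
  V + V^T = [[12, 1], [1, 8]]
Step 2: det(V + V^T) = 12*8 - 1*1
  = 96 - 1 = 95
Step 3: Knot determinant = |det(V + V^T)| = |95| = 95

95


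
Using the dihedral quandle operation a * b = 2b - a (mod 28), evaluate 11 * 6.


11 * 6 = 2*6 - 11 mod 28
= 12 - 11 mod 28
= 1 mod 28 = 1

1


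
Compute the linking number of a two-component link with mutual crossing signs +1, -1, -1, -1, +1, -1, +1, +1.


Step 1: Count positive crossings: 4
Step 2: Count negative crossings: 4
Step 3: Sum of signs = 4 - 4 = 0
Step 4: Linking number = sum/2 = 0/2 = 0

0


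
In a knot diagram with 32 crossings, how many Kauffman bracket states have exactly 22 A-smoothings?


We choose which 22 of 32 crossings get A-smoothings.
C(32, 22) = 32! / (22! * 10!)
= 64512240

64512240


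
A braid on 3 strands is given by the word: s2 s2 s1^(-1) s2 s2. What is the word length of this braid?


The word length counts the number of generators (including inverses).
Listing each generator: s2, s2, s1^(-1), s2, s2
There are 5 generators in this braid word.

5


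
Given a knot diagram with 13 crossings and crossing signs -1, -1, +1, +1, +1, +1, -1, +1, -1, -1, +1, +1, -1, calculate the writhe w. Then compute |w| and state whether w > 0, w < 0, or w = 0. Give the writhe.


Step 1: Count positive crossings (+1).
Positive crossings: 7
Step 2: Count negative crossings (-1).
Negative crossings: 6
Step 3: Writhe = (positive) - (negative)
w = 7 - 6 = 1
Step 4: |w| = 1, and w is positive

1


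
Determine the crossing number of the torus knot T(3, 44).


For a torus knot T(p, q) with gcd(p,q)=1,
the crossing number is min(p*(q-1), q*(p-1)).
p*(q-1) = 3*43 = 129
q*(p-1) = 44*2 = 88
min(129, 88) = 88

88


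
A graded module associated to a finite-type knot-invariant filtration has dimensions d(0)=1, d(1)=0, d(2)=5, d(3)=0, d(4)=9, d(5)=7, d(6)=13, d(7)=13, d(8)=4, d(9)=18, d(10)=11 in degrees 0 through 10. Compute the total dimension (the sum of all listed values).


Total dimension = d(0) + d(1) + ... + d(10)
= 1 + 0 + 5 + 0 + 9 + 7 + 13 + 13 + 4 + 18 + 11
= 81

81


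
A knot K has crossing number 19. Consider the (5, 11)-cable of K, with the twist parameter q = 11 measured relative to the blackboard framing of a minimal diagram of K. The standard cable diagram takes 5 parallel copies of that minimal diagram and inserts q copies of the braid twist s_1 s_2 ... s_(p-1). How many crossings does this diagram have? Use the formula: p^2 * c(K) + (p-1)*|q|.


Step 1: Each of the c(K) crossings of the companion diagram becomes p*p = p^2 crossings among the p parallel strands, and each of the |q| twists s_1 s_2 ... s_(p-1) adds (p-1) crossings.
  Crossings = p^2 * c(K) + (p-1)*|q|
Step 2: = 5^2 * 19 + (5-1)*11
Step 3: = 25*19 + 4*11
Step 4: = 475 + 44 = 519

519


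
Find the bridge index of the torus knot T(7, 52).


The bridge number of T(p,q) is min(p,q).
min(7, 52) = 7

7


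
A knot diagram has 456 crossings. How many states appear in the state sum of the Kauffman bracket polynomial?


Each crossing contributes 2 choices (A-smoothing or B-smoothing).
Total states = 2^456 = 186070713419675363980626894819329160794532188335953423432061490990243657757029868371504908982723472783555205531204141550984858016925351936

186070713419675363980626894819329160794532188335953423432061490990243657757029868371504908982723472783555205531204141550984858016925351936


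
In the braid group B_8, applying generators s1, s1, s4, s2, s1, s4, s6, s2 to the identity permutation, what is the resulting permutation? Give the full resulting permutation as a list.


Starting with identity [1, 2, 3, 4, 5, 6, 7, 8].
Apply generators in sequence:
  After s1: [2, 1, 3, 4, 5, 6, 7, 8]
  After s1: [1, 2, 3, 4, 5, 6, 7, 8]
  After s4: [1, 2, 3, 5, 4, 6, 7, 8]
  After s2: [1, 3, 2, 5, 4, 6, 7, 8]
  After s1: [3, 1, 2, 5, 4, 6, 7, 8]
  After s4: [3, 1, 2, 4, 5, 6, 7, 8]
  After s6: [3, 1, 2, 4, 5, 7, 6, 8]
  After s2: [3, 2, 1, 4, 5, 7, 6, 8]
Final permutation: [3, 2, 1, 4, 5, 7, 6, 8]

[3, 2, 1, 4, 5, 7, 6, 8]


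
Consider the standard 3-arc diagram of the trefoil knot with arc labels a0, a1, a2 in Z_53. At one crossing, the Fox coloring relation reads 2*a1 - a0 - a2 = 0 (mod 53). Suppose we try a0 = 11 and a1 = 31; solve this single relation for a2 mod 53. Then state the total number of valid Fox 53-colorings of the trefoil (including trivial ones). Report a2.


Step 1: Apply the given crossing relation 2*a1 - a0 - a2 = 0 (mod 53).
  a2 = 2*a1 - a0 mod 53
  a2 = 2*31 - 11 mod 53
  a2 = 62 - 11 mod 53
  a2 = 51 mod 53 = 51
Step 2: The trefoil has determinant 3.
  Number of Fox p-colorings (p prime) is p^2 if p = 3, else p.
  Since 53 does not divide 3, only trivial (constant) colorings exist.
  (So the trial a0 = 11, a1 = 31 with a0 != a1 does NOT extend to a valid coloring of the whole trefoil: the other two crossing relations require 3*(a1 - a0) = 0 (mod 53), which fails.)
  Total colorings = 53
Step 3: a2 = 51, total Fox 53-colorings = 53

51


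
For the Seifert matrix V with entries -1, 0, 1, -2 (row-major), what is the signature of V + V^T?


Step 1: V + V^T = [[-2, 1], [1, -4]]
Step 2: trace = -6, det = 7
Step 3: Discriminant = (-6)^2 - 4*7 = 8
Step 4: Eigenvalues: -1.58579, -4.41421
Step 5: Signature = (# positive eigenvalues) - (# negative eigenvalues) = -2

-2


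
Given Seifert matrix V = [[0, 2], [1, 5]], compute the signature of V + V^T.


Step 1: V + V^T = [[0, 3], [3, 10]]
Step 2: trace = 10, det = -9
Step 3: Discriminant = 10^2 - 4*(-9) = 136
Step 4: Eigenvalues: 10.831, -0.830952
Step 5: Signature = (# positive eigenvalues) - (# negative eigenvalues) = 0

0


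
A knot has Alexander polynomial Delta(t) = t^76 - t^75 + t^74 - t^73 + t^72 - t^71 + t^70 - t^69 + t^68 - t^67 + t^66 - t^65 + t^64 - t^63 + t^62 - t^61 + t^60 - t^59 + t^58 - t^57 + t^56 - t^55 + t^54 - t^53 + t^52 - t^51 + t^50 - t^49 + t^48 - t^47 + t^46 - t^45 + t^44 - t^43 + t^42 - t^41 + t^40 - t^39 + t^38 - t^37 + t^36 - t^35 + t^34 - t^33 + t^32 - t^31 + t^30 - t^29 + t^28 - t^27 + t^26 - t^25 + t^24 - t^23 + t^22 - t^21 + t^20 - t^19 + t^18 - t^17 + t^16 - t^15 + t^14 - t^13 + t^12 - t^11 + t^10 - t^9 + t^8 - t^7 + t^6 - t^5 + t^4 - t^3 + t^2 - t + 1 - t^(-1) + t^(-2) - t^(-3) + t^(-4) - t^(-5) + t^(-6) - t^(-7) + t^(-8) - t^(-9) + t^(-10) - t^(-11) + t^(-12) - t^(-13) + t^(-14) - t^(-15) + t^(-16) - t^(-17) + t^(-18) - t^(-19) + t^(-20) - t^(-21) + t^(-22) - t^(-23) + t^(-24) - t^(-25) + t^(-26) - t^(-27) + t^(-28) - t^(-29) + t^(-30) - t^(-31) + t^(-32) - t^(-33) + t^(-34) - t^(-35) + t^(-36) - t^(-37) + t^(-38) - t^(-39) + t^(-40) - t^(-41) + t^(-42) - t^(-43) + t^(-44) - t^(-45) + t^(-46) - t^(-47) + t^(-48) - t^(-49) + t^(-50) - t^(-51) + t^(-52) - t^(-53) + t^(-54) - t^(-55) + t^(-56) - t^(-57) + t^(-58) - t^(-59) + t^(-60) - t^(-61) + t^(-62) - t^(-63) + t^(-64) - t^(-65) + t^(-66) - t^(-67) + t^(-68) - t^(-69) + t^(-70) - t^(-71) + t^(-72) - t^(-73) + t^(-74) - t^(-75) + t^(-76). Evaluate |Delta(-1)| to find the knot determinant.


Step 1: The polynomial has 153 terms with alternating signs, exponents from 76 down to -76.
Step 2: Substitute t = -1. The i-th term has coefficient (-1)^i and exponent (m-i),
  so its value is (-1)^i * (-1)^(m-i) = (-1)^m = 1 for every i.
Step 3: All 153 terms equal 1, so Delta(-1) = 153 * (1) = 153
Step 4: |Delta(-1)| = 153

153


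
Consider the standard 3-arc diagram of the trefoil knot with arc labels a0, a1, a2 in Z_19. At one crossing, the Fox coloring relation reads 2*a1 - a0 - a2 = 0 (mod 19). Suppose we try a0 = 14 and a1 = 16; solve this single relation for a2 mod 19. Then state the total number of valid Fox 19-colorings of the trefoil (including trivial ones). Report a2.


Step 1: Apply the given crossing relation 2*a1 - a0 - a2 = 0 (mod 19).
  a2 = 2*a1 - a0 mod 19
  a2 = 2*16 - 14 mod 19
  a2 = 32 - 14 mod 19
  a2 = 18 mod 19 = 18
Step 2: The trefoil has determinant 3.
  Number of Fox p-colorings (p prime) is p^2 if p = 3, else p.
  Since 19 does not divide 3, only trivial (constant) colorings exist.
  (So the trial a0 = 14, a1 = 16 with a0 != a1 does NOT extend to a valid coloring of the whole trefoil: the other two crossing relations require 3*(a1 - a0) = 0 (mod 19), which fails.)
  Total colorings = 19
Step 3: a2 = 18, total Fox 19-colorings = 19

18


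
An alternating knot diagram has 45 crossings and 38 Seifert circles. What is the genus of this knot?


For alternating knots, g = (c - s + 1)/2.
= (45 - 38 + 1)/2
= 8/2 = 4

4


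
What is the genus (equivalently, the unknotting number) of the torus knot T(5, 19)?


For a torus knot T(p,q), both the unknotting number and genus equal (p-1)(q-1)/2.
= (5-1)(19-1)/2
= 4*18/2
= 72/2 = 36

36


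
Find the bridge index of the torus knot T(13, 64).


The bridge number of T(p,q) is min(p,q).
min(13, 64) = 13

13


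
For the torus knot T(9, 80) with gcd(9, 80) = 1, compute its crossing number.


For a torus knot T(p, q) with gcd(p,q)=1,
the crossing number is min(p*(q-1), q*(p-1)).
p*(q-1) = 9*79 = 711
q*(p-1) = 80*8 = 640
min(711, 640) = 640

640


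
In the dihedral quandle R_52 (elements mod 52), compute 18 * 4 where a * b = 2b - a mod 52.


18 * 4 = 2*4 - 18 mod 52
= 8 - 18 mod 52
= -10 mod 52 = 42

42


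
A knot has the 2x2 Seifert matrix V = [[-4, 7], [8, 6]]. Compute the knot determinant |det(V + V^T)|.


Step 1: Form V + V^T where V = [[-4, 7], [8, 6]]
  V^T = [[-4, 8], [7, 6]]
  V + V^T = [[-8, 15], [15, 12]]
Step 2: det(V + V^T) = (-8)*12 - 15*15
  = -96 - 225 = -321
Step 3: Knot determinant = |det(V + V^T)| = |-321| = 321

321


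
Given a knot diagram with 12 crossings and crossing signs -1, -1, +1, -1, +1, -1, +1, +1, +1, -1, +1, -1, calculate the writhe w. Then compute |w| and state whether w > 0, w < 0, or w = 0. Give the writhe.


Step 1: Count positive crossings (+1).
Positive crossings: 6
Step 2: Count negative crossings (-1).
Negative crossings: 6
Step 3: Writhe = (positive) - (negative)
w = 6 - 6 = 0
Step 4: |w| = 0, and w is zero

0


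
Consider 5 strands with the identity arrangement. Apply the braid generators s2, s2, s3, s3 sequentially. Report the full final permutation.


Starting with identity [1, 2, 3, 4, 5].
Apply generators in sequence:
  After s2: [1, 3, 2, 4, 5]
  After s2: [1, 2, 3, 4, 5]
  After s3: [1, 2, 4, 3, 5]
  After s3: [1, 2, 3, 4, 5]
Final permutation: [1, 2, 3, 4, 5]

[1, 2, 3, 4, 5]


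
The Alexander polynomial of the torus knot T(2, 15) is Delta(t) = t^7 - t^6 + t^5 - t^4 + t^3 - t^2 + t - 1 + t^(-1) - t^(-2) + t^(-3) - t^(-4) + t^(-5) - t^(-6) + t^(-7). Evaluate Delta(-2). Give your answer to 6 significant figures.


Substituting t = -2 into Delta(t) = t^7 - t^6 + t^5 - t^4 + t^3 - t^2 + t - 1 + t^(-1) - t^(-2) + t^(-3) - t^(-4) + t^(-5) - t^(-6) + t^(-7):
Term values: (-128) + (-64) + (-32) + (-16) + (-8) + (-4) + (-2) + (-1) + (-0.5) + (-0.25) + (-0.125) + (-0.0625) + (-0.03125) + (-0.015625) + (-0.0078125)
Sum = -255.9921875
Rounded to 6 significant figures: -255.992

-255.992


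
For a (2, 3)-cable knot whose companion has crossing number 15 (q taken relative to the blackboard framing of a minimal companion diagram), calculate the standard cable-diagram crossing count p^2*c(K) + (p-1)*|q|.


Step 1: Each of the c(K) crossings of the companion diagram becomes p*p = p^2 crossings among the p parallel strands, and each of the |q| twists s_1 s_2 ... s_(p-1) adds (p-1) crossings.
  Crossings = p^2 * c(K) + (p-1)*|q|
Step 2: = 2^2 * 15 + (2-1)*3
Step 3: = 4*15 + 1*3
Step 4: = 60 + 3 = 63

63


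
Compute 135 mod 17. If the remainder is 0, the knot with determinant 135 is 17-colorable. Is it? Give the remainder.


Step 1: A knot is p-colorable if and only if p divides its determinant.
Step 2: Compute 135 mod 17.
135 = 7 * 17 + 16
Step 3: 135 mod 17 = 16
Step 4: The knot is 17-colorable: no

16


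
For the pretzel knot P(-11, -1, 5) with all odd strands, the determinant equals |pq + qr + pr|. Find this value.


Step 1: Compute pq + qr + pr.
pq = (-11)*(-1) = 11
qr = (-1)*5 = -5
pr = (-11)*5 = -55
pq + qr + pr = 11 + (-5) + (-55) = -49
Step 2: Take absolute value.
det(P(-11,-1,5)) = |-49| = 49

49


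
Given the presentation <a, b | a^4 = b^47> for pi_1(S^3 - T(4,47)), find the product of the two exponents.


The relation is a^4 = b^47.
Product of exponents = 4 * 47
= 188

188


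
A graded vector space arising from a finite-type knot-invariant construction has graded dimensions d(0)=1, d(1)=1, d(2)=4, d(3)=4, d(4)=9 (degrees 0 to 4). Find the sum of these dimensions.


Total dimension = d(0) + d(1) + ... + d(4)
= 1 + 1 + 4 + 4 + 9
= 19

19


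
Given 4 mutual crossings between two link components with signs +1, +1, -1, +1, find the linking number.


Step 1: Count positive crossings: 3
Step 2: Count negative crossings: 1
Step 3: Sum of signs = 3 - 1 = 2
Step 4: Linking number = sum/2 = 2/2 = 1

1


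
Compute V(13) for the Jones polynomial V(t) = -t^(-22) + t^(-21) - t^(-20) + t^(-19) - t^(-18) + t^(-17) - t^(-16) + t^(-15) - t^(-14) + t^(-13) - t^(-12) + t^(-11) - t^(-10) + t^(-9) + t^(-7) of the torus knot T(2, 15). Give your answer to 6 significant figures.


Substituting t = 13 into V(t) = -t^(-22) + t^(-21) - t^(-20) + t^(-19) - t^(-18) + t^(-17) - t^(-16) + t^(-15) - t^(-14) + t^(-13) - t^(-12) + t^(-11) - t^(-10) + t^(-9) + t^(-7):
  (-)t^(-22) = -3.11348e-25
  (+)t^(-21) = 4.04753e-24
  (-)t^(-20) = -5.26178e-23
  (+)t^(-19) = 6.84032e-22
  (-)t^(-18) = -8.89241e-21
  (+)t^(-17) = 1.15601e-19
  (-)t^(-16) = -1.50282e-18
  (+)t^(-15) = 1.95366e-17
  (-)t^(-14) = -2.53976e-16
  (+)t^(-13) = 3.30169e-15
  (-)t^(-12) = -4.2922e-14
  (+)t^(-11) = 5.57986e-13
  (-)t^(-10) = -7.25382e-12
  (+)t^(-9) = 9.42996e-11
  (+)t^(-7) = 1.59366e-08
Sum = (-3.11348e-25) + (4.04753e-24) + (-5.26178e-23) + (6.84032e-22) + (-8.89241e-21) + (1.15601e-19) + (-1.50282e-18) + (1.95366e-17) + (-2.53976e-16) + (3.30169e-15) + (-4.2922e-14) + (5.57986e-13) + (-7.25382e-12) + (9.42996e-11) + (1.59366e-08)
= 1.602419553e-08
Rounded to 6 significant figures: 1.60242e-08

1.60242e-08


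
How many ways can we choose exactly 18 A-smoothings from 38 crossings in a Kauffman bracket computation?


We choose which 18 of 38 crossings get A-smoothings.
C(38, 18) = 38! / (18! * 20!)
= 33578000610

33578000610


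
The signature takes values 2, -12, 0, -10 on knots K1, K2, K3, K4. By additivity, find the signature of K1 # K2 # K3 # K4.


The signature is additive under connected sum.
signature(K1 # K2 # K3 # K4) = (2) + (-12) + (0) + (-10)
= -20

-20


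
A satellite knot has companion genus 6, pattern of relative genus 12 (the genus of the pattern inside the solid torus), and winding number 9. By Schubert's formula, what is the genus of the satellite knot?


Schubert: g(satellite) = g_rel(pattern) + |winding| * g(companion),
where g_rel(pattern) is the genus of the pattern relative to the solid torus.
= 12 + 9 * 6
= 12 + 54 = 66

66


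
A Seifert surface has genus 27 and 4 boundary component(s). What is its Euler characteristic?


chi = 2 - 2g - b
= 2 - 2*27 - 4
= 2 - 54 - 4 = -56

-56


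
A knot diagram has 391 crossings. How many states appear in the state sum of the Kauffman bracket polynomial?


Each crossing contributes 2 choices (A-smoothing or B-smoothing).
Total states = 2^391 = 5043456793138493339171717132818382567050206626619577173497381555743452386751642958261026080625269202023248382759272448

5043456793138493339171717132818382567050206626619577173497381555743452386751642958261026080625269202023248382759272448


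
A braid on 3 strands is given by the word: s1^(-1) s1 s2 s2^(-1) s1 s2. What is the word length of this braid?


The word length counts the number of generators (including inverses).
Listing each generator: s1^(-1), s1, s2, s2^(-1), s1, s2
There are 6 generators in this braid word.

6


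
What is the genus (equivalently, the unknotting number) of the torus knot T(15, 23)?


For a torus knot T(p,q), both the unknotting number and genus equal (p-1)(q-1)/2.
= (15-1)(23-1)/2
= 14*22/2
= 308/2 = 154

154


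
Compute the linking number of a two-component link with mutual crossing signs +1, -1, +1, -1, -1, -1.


Step 1: Count positive crossings: 2
Step 2: Count negative crossings: 4
Step 3: Sum of signs = 2 - 4 = -2
Step 4: Linking number = sum/2 = -2/2 = -1

-1


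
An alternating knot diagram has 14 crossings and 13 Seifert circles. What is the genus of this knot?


For alternating knots, g = (c - s + 1)/2.
= (14 - 13 + 1)/2
= 2/2 = 1

1


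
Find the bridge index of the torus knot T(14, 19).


The bridge number of T(p,q) is min(p,q).
min(14, 19) = 14

14
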